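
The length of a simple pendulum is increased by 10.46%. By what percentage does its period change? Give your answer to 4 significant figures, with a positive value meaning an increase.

T ∝ √L, so T'/T = √(1.1046) = 1.0510.
Percentage change in T = (1.0510 − 1) × 100% = 5.100%.

5.100%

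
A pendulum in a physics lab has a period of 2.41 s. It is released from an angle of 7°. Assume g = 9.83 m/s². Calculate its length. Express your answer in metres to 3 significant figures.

From T = 2π√(L/g), L = gT²/(4π²) = 9.83 × 2.410²/(4π²) = 1.45 m.

1.45 m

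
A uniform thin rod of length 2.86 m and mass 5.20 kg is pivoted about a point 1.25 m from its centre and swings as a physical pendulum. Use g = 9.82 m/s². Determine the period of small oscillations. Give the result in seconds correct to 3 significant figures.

2.69 s

For a physical pendulum T = 2π√(I/(mgd)), with d = 1.250 m from pivot to centre of mass.
I_cm = mL²/12 = 5.20 × 2.86²/12 = 3.544 kg·m²; I = I_cm + md² = 3.544 + 5.20 × 1.250² = 11.67 kg·m².
T = 2π√(11.67/(5.20 × 9.82 × 1.250)) = 2.69 s.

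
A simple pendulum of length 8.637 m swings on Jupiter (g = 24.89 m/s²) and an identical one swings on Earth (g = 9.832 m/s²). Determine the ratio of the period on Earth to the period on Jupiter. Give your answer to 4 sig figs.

1.591

T ∝ 1/√g, so T₂/T₁ = √(g₁/g₂) = √(24.89/9.832) = 1.591.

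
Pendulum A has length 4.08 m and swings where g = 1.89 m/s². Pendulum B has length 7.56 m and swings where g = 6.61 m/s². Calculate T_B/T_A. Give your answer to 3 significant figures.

0.728

T = 2π√(L/g), so T_B/T_A = √((L_B/g_B)/(L_A/g_A)) = √((7.56/6.61)/(4.08/1.89)) = 0.728.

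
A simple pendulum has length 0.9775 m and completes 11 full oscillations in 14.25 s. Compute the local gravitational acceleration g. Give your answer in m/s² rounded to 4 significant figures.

T = 14.25/11 = 1.2955 s.
From T = 2π√(L/g), g = 4π²L/T² = 4π² × 0.9775/1.2955² = 22.99 m/s².

22.99 m/s²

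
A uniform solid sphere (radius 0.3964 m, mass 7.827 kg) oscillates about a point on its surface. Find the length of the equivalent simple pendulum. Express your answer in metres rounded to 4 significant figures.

0.5550 m

The equivalent simple-pendulum length is L_eq = I/(md), where I is about the pivot and d = 0.39640 m.
I_cm = (2/5)mR² = 0.49195 kg·m², so I = I_cm + md² = 0.49195 + 1.2299 = 1.7218 kg·m².
L_eq = 1.7218/(7.827 × 0.39640) = 0.5550 m.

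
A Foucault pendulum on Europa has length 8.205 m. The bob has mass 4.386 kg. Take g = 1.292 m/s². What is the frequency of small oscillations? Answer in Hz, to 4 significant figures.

0.06316 Hz

T = 2π√(L/g) = 2π√(8.205/1.292) = 15.834 s, so f = 1/T = 0.06316 Hz.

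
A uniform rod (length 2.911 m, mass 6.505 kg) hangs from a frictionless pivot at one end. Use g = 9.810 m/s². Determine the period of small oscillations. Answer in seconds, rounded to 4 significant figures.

2.795 s

For a physical pendulum T = 2π√(I/(mgd)), with d = 1.4555 m from pivot to centre of mass.
I_cm = mL²/12 = 6.505 × 2.911²/12 = 4.5936 kg·m²; I = I_cm + md² = 4.5936 + 6.505 × 1.4555² = 18.374 kg·m².
T = 2π√(18.374/(6.505 × 9.810 × 1.4555)) = 2.795 s.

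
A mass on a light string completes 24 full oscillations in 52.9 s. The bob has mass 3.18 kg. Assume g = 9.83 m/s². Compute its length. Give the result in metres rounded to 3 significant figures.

T = 52.9/24 = 2.204 s.
From T = 2π√(L/g), L = gT²/(4π²) = 9.83 × 2.204²/(4π²) = 1.21 m.

1.21 m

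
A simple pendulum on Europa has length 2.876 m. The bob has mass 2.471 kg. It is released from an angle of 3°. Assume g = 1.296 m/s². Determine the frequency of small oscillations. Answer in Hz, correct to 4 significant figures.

0.1068 Hz

T = 2π√(L/g) = 2π√(2.876/1.296) = 9.3599 s, so f = 1/T = 0.1068 Hz.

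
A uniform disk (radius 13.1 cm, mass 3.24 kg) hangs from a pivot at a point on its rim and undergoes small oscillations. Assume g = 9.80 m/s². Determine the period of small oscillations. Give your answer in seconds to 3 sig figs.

I_cm = ½mr² = 0.02780 kg·m². The pivot is at distance d = 0.131 m from the centre of mass.
By the parallel-axis theorem, I = I_cm + md² = 0.02780 + 0.05560 = 0.08340 kg·m².
T = 2π√(I/(mgd)) = 2π√(0.08340/(3.24 × 9.80 × 0.131)) = 0.890 s.

0.890 s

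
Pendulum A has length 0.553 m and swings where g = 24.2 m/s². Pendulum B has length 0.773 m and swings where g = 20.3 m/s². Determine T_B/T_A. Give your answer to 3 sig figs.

T = 2π√(L/g), so T_B/T_A = √((L_B/g_B)/(L_A/g_A)) = √((0.773/20.3)/(0.553/24.2)) = 1.29.

1.29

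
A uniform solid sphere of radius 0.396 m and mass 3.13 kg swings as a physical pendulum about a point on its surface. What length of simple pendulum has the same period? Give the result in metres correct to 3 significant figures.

The equivalent simple-pendulum length is L_eq = I/(md), where I is about the pivot and d = 0.3960 m.
I_cm = (2/5)mR² = 0.1963 kg·m², so I = I_cm + md² = 0.1963 + 0.4908 = 0.6872 kg·m².
L_eq = 0.6872/(3.13 × 0.3960) = 0.554 m.

0.554 m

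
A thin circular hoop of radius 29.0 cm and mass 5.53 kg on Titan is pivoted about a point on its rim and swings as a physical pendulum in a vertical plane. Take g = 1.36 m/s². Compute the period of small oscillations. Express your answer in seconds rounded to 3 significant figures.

4.10 s

I_cm = mr² = 0.4651 kg·m². The pivot is at distance d = 0.290 m from the centre of mass.
By the parallel-axis theorem, I = I_cm + md² = 0.4651 + 0.4651 = 0.9301 kg·m².
T = 2π√(I/(mgd)) = 2π√(0.9301/(5.53 × 1.36 × 0.290)) = 4.10 s.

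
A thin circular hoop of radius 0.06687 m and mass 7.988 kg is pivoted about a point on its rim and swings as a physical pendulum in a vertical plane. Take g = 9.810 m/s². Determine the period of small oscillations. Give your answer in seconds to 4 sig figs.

I_cm = mr² = 0.035719 kg·m². The pivot is at distance d = 0.06687 m from the centre of mass.
By the parallel-axis theorem, I = I_cm + md² = 0.035719 + 0.035719 = 0.071438 kg·m².
T = 2π√(I/(mgd)) = 2π√(0.071438/(7.988 × 9.810 × 0.06687)) = 0.7336 s.

0.7336 s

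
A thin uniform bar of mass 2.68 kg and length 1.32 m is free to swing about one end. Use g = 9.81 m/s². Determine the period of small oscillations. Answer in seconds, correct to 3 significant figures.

For a physical pendulum T = 2π√(I/(mgd)), with d = 0.6600 m from pivot to centre of mass.
I_cm = mL²/12 = 2.68 × 1.32²/12 = 0.3891 kg·m²; I = I_cm + md² = 0.3891 + 2.68 × 0.6600² = 1.557 kg·m².
T = 2π√(1.557/(2.68 × 9.81 × 0.6600)) = 1.88 s.

1.88 s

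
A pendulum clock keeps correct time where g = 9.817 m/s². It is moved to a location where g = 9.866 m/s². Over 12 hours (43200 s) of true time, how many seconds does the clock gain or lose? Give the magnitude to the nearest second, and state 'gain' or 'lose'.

The clock's period scales as T ∝ 1/√g, so T'/T = √(9.817/9.866) = 0.997514.
In 43200 s of true time the clock registers 43200/0.997514 = 43307.7 s, so it gains 108 s.

gain 108 s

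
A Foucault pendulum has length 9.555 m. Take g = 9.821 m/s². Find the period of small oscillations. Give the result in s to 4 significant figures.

T = 2π√(L/g) = 2π√(9.555/9.821) = 2π × 0.98636 = 6.198 s.

6.198 s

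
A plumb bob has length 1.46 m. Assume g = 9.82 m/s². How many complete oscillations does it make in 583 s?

240

T = 2π√(L/g) = 2π√(1.46/9.82) = 2.423 s.
Number of complete oscillations = ⌊583/2.423⌋ = ⌊240.6⌋ = 240.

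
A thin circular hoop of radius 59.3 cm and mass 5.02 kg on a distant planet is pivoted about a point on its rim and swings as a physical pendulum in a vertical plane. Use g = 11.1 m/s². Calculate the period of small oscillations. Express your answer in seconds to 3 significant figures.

I_cm = mr² = 1.765 kg·m². The pivot is at distance d = 0.593 m from the centre of mass.
By the parallel-axis theorem, I = I_cm + md² = 1.765 + 1.765 = 3.531 kg·m².
T = 2π√(I/(mgd)) = 2π√(3.531/(5.02 × 11.1 × 0.593)) = 2.05 s.

2.05 s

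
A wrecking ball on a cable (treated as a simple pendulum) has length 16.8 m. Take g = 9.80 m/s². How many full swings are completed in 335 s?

T = 2π√(L/g) = 2π√(16.8/9.80) = 8.227 s.
Number of complete oscillations = ⌊335/8.227⌋ = ⌊40.72⌋ = 40.

40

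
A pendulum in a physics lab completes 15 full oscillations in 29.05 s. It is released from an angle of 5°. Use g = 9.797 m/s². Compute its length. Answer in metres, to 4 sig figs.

T = 29.05/15 = 1.9367 s.
From T = 2π√(L/g), L = gT²/(4π²) = 9.797 × 1.9367²/(4π²) = 0.9308 m.

0.9308 m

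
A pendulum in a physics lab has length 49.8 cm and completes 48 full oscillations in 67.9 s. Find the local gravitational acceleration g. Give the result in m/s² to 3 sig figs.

T = 67.9/48 = 1.415 s.
From T = 2π√(L/g), g = 4π²L/T² = 4π² × 0.498/1.415² = 9.82 m/s².

9.82 m/s²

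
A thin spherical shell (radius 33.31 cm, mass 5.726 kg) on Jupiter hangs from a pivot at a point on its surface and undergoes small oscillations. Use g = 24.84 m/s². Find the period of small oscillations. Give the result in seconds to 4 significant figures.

I_cm = (2/3)mr² = 0.42355 kg·m². The pivot is at distance d = 0.3331 m from the centre of mass.
By the parallel-axis theorem, I = I_cm + md² = 0.42355 + 0.63533 = 1.0589 kg·m².
T = 2π√(I/(mgd)) = 2π√(1.0589/(5.726 × 24.84 × 0.3331)) = 0.9393 s.

0.9393 s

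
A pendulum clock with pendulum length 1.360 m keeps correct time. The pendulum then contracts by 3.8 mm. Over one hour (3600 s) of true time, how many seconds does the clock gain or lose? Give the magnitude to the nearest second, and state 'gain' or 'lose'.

gain 5 s

T ∝ √L, so T'/T = √(1.35620/1.360) = 0.998602.
In 3600 s of true time the clock registers 3600/0.998602 = 3605.0 s, so it gains 5 s.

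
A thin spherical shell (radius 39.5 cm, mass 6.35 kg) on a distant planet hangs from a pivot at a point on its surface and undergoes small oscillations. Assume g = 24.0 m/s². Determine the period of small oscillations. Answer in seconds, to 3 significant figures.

I_cm = (2/3)mr² = 0.6605 kg·m². The pivot is at distance d = 0.395 m from the centre of mass.
By the parallel-axis theorem, I = I_cm + md² = 0.6605 + 0.9908 = 1.651 kg·m².
T = 2π√(I/(mgd)) = 2π√(1.651/(6.35 × 24.0 × 0.395)) = 1.04 s.

1.04 s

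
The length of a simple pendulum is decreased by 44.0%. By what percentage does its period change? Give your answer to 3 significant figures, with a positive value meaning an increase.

T ∝ √L, so T'/T = √(0.5600) = 0.7483.
Percentage change in T = (0.7483 − 1) × 100% = -25.2%.

-25.2%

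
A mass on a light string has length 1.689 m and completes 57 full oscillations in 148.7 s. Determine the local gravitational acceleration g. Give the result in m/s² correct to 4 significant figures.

T = 148.7/57 = 2.6088 s.
From T = 2π√(L/g), g = 4π²L/T² = 4π² × 1.689/2.6088² = 9.798 m/s².

9.798 m/s²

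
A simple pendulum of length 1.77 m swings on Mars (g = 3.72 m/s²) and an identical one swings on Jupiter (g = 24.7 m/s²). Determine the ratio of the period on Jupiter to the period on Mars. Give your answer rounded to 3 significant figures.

0.388

T ∝ 1/√g, so T₂/T₁ = √(g₁/g₂) = √(3.72/24.7) = 0.388.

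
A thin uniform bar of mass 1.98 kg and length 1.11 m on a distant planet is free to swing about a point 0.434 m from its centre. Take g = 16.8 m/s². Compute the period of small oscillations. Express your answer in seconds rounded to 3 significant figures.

For a physical pendulum T = 2π√(I/(mgd)), with d = 0.4340 m from pivot to centre of mass.
I_cm = mL²/12 = 1.98 × 1.11²/12 = 0.2033 kg·m²; I = I_cm + md² = 0.2033 + 1.98 × 0.4340² = 0.5762 kg·m².
T = 2π√(0.5762/(1.98 × 16.8 × 0.4340)) = 1.26 s.

1.26 s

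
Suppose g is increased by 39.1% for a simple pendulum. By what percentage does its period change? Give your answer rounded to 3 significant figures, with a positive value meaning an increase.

-15.2%

T ∝ 1/√g, so T'/T = 1/√(1.391) = 0.8479.
Percentage change in T = (0.8479 − 1) × 100% = -15.2%.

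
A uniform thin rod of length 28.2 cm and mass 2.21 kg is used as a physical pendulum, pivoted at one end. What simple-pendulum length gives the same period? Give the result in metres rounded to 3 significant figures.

The equivalent simple-pendulum length is L_eq = I/(md), where I is about the pivot and d = 0.1410 m.
I_cm = (1/12)mL² = 0.01465 kg·m², so I = I_cm + md² = 0.01465 + 0.04394 = 0.05858 kg·m².
L_eq = 0.05858/(2.21 × 0.1410) = 0.188 m.

0.188 m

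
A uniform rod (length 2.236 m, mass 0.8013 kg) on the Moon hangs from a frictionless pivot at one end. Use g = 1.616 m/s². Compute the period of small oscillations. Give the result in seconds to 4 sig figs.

6.035 s

For a physical pendulum T = 2π√(I/(mgd)), with d = 1.1180 m from pivot to centre of mass.
I_cm = mL²/12 = 0.8013 × 2.236²/12 = 0.33385 kg·m²; I = I_cm + md² = 0.33385 + 0.8013 × 1.1180² = 1.3354 kg·m².
T = 2π√(1.3354/(0.8013 × 1.616 × 1.1180)) = 6.035 s.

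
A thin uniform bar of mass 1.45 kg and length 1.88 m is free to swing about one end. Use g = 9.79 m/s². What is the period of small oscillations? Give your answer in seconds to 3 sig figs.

2.25 s

For a physical pendulum T = 2π√(I/(mgd)), with d = 0.9400 m from pivot to centre of mass.
I_cm = mL²/12 = 1.45 × 1.88²/12 = 0.4271 kg·m²; I = I_cm + md² = 0.4271 + 1.45 × 0.9400² = 1.708 kg·m².
T = 2π√(1.708/(1.45 × 9.79 × 0.9400)) = 2.25 s.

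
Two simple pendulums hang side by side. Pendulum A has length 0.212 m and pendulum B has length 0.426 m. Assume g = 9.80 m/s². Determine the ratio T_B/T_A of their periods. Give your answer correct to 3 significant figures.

1.42

T ∝ √L, so T_B/T_A = √(L_B/L_A) = √(0.426/0.212) = 1.42.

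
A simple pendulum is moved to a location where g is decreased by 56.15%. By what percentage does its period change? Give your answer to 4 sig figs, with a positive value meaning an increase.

T ∝ 1/√g, so T'/T = 1/√(0.43850) = 1.5101.
Percentage change in T = (1.5101 − 1) × 100% = 51.01%.

51.01%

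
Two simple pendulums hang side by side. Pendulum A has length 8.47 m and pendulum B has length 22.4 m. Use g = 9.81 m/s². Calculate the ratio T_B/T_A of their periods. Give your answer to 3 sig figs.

1.63

T ∝ √L, so T_B/T_A = √(L_B/L_A) = √(22.4/8.47) = 1.63.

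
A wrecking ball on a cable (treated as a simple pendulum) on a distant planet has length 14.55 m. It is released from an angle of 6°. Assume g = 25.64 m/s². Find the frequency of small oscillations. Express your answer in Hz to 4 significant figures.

0.2113 Hz

T = 2π√(L/g) = 2π√(14.55/25.64) = 4.7332 s, so f = 1/T = 0.2113 Hz.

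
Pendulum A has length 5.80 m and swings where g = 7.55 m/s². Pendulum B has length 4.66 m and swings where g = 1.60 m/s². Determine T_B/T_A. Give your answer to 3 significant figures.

T = 2π√(L/g), so T_B/T_A = √((L_B/g_B)/(L_A/g_A)) = √((4.66/1.60)/(5.80/7.55)) = 1.95.

1.95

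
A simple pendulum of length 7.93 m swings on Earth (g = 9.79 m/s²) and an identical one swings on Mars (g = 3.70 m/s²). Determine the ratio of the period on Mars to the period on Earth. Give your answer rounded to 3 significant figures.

T ∝ 1/√g, so T₂/T₁ = √(g₁/g₂) = √(9.79/3.70) = 1.63.

1.63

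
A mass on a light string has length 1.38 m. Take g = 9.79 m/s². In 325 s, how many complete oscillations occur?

T = 2π√(L/g) = 2π√(1.38/9.79) = 2.359 s.
Number of complete oscillations = ⌊325/2.359⌋ = ⌊137.8⌋ = 137.

137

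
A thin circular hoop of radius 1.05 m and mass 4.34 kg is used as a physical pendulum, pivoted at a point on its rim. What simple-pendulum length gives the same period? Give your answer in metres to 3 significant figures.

The equivalent simple-pendulum length is L_eq = I/(md), where I is about the pivot and d = 1.050 m.
I_cm = mR² = 4.785 kg·m², so I = I_cm + md² = 4.785 + 4.785 = 9.570 kg·m².
L_eq = 9.570/(4.34 × 1.050) = 2.10 m.

2.10 m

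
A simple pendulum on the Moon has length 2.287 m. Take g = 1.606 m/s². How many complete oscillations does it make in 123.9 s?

16

T = 2π√(L/g) = 2π√(2.287/1.606) = 7.4979 s.
Number of complete oscillations = ⌊123.9/7.4979⌋ = ⌊16.525⌋ = 16.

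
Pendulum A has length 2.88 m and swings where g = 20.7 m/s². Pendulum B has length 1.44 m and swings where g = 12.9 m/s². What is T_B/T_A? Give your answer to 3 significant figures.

0.896

T = 2π√(L/g), so T_B/T_A = √((L_B/g_B)/(L_A/g_A)) = √((1.44/12.9)/(2.88/20.7)) = 0.896.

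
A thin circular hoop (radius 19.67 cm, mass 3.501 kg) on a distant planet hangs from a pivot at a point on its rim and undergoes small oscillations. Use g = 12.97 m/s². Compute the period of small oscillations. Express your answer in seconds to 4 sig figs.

1.094 s

I_cm = mr² = 0.13546 kg·m². The pivot is at distance d = 0.1967 m from the centre of mass.
By the parallel-axis theorem, I = I_cm + md² = 0.13546 + 0.13546 = 0.27091 kg·m².
T = 2π√(I/(mgd)) = 2π√(0.27091/(3.501 × 12.97 × 0.1967)) = 1.094 s.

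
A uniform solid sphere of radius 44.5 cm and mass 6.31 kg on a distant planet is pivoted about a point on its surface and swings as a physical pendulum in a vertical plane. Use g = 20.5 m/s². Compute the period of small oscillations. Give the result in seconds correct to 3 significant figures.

1.10 s

I_cm = (2/5)mr² = 0.4998 kg·m². The pivot is at distance d = 0.445 m from the centre of mass.
By the parallel-axis theorem, I = I_cm + md² = 0.4998 + 1.250 = 1.749 kg·m².
T = 2π√(I/(mgd)) = 2π√(1.749/(6.31 × 20.5 × 0.445)) = 1.10 s.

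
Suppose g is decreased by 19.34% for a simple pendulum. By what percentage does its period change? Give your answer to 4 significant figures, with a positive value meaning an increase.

11.35%

T ∝ 1/√g, so T'/T = 1/√(0.80660) = 1.1135.
Percentage change in T = (1.1135 − 1) × 100% = 11.35%.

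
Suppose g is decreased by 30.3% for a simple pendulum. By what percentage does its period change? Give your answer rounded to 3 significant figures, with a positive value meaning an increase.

T ∝ 1/√g, so T'/T = 1/√(0.6970) = 1.198.
Percentage change in T = (1.198 − 1) × 100% = 19.8%.

19.8%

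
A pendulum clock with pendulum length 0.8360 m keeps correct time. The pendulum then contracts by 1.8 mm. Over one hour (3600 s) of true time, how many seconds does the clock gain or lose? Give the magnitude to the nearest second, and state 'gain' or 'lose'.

T ∝ √L, so T'/T = √(0.83420/0.8360) = 0.998923.
In 3600 s of true time the clock registers 3600/0.998923 = 3603.9 s, so it gains 4 s.

gain 4 s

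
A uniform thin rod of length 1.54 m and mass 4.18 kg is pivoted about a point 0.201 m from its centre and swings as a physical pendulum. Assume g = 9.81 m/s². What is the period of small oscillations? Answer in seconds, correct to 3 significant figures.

2.18 s

For a physical pendulum T = 2π√(I/(mgd)), with d = 0.2010 m from pivot to centre of mass.
I_cm = mL²/12 = 4.18 × 1.54²/12 = 0.8261 kg·m²; I = I_cm + md² = 0.8261 + 4.18 × 0.2010² = 0.9950 kg·m².
T = 2π√(0.9950/(4.18 × 9.81 × 0.2010)) = 2.18 s.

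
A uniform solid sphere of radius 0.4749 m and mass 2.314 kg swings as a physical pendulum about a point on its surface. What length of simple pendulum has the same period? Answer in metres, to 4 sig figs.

The equivalent simple-pendulum length is L_eq = I/(md), where I is about the pivot and d = 0.47490 m.
I_cm = (2/5)mR² = 0.20875 kg·m², so I = I_cm + md² = 0.20875 + 0.52188 = 0.73063 kg·m².
L_eq = 0.73063/(2.314 × 0.47490) = 0.6649 m.

0.6649 m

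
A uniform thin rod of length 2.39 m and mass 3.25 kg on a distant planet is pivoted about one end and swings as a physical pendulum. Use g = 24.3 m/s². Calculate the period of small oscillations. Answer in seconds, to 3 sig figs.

For a physical pendulum T = 2π√(I/(mgd)), with d = 1.195 m from pivot to centre of mass.
I_cm = mL²/12 = 3.25 × 2.39²/12 = 1.547 kg·m²; I = I_cm + md² = 1.547 + 3.25 × 1.195² = 6.188 kg·m².
T = 2π√(6.188/(3.25 × 24.3 × 1.195)) = 1.61 s.

1.61 s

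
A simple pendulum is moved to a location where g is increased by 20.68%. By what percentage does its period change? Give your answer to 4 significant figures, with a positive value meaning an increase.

-8.970%

T ∝ 1/√g, so T'/T = 1/√(1.2068) = 0.91030.
Percentage change in T = (0.91030 − 1) × 100% = -8.970%.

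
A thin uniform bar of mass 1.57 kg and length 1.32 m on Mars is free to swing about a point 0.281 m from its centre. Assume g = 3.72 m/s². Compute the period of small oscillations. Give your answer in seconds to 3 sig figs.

For a physical pendulum T = 2π√(I/(mgd)), with d = 0.2810 m from pivot to centre of mass.
I_cm = mL²/12 = 1.57 × 1.32²/12 = 0.2280 kg·m²; I = I_cm + md² = 0.2280 + 1.57 × 0.2810² = 0.3519 kg·m².
T = 2π√(0.3519/(1.57 × 3.72 × 0.2810)) = 2.91 s.

2.91 s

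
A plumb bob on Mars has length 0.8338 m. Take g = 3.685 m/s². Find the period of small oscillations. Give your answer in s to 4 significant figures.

T = 2π√(L/g) = 2π√(0.8338/3.685) = 2π × 0.47568 = 2.989 s.

2.989 s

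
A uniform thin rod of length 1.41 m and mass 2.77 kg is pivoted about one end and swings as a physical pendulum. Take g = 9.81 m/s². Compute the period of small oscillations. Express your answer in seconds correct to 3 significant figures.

For a physical pendulum T = 2π√(I/(mgd)), with d = 0.7050 m from pivot to centre of mass.
I_cm = mL²/12 = 2.77 × 1.41²/12 = 0.4589 kg·m²; I = I_cm + md² = 0.4589 + 2.77 × 0.7050² = 1.836 kg·m².
T = 2π√(1.836/(2.77 × 9.81 × 0.7050)) = 1.94 s.

1.94 s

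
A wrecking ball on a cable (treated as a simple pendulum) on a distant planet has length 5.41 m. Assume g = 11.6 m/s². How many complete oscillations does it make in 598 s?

139

T = 2π√(L/g) = 2π√(5.41/11.6) = 4.291 s.
Number of complete oscillations = ⌊598/4.291⌋ = ⌊139.4⌋ = 139.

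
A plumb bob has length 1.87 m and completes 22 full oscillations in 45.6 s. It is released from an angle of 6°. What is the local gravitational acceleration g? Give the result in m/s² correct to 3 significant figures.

17.2 m/s²

T = 45.6/22 = 2.073 s.
From T = 2π√(L/g), g = 4π²L/T² = 4π² × 1.87/2.073² = 17.2 m/s².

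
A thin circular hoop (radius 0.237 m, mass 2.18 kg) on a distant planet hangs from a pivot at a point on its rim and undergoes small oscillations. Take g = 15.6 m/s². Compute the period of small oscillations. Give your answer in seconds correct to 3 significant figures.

I_cm = mr² = 0.1224 kg·m². The pivot is at distance d = 0.237 m from the centre of mass.
By the parallel-axis theorem, I = I_cm + md² = 0.1224 + 0.1224 = 0.2449 kg·m².
T = 2π√(I/(mgd)) = 2π√(0.2449/(2.18 × 15.6 × 0.237)) = 1.10 s.

1.10 s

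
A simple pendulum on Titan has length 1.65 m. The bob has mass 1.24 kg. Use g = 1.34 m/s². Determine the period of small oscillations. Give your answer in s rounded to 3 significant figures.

6.97 s

T = 2π√(L/g) = 2π√(1.65/1.34) = 2π × 1.110 = 6.97 s.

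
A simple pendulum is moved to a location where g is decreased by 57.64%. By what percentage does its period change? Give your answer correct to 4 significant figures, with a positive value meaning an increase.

T ∝ 1/√g, so T'/T = 1/√(0.42360) = 1.5365.
Percentage change in T = (1.5365 − 1) × 100% = 53.65%.

53.65%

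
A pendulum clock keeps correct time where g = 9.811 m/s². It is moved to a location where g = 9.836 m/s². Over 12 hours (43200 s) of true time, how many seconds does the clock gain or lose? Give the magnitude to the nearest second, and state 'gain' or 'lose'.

The clock's period scales as T ∝ 1/√g, so T'/T = √(9.811/9.836) = 0.998728.
In 43200 s of true time the clock registers 43200/0.998728 = 43255.0 s, so it gains 55 s.

gain 55 s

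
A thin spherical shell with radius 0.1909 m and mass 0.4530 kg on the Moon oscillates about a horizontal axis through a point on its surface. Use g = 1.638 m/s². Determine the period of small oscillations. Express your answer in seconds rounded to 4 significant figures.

2.769 s

I_cm = (2/3)mr² = 0.011006 kg·m². The pivot is at distance d = 0.1909 m from the centre of mass.
By the parallel-axis theorem, I = I_cm + md² = 0.011006 + 0.016509 = 0.027514 kg·m².
T = 2π√(I/(mgd)) = 2π√(0.027514/(0.4530 × 1.638 × 0.1909)) = 2.769 s.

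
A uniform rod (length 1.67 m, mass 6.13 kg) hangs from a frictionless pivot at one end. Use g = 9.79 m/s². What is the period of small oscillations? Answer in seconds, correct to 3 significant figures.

For a physical pendulum T = 2π√(I/(mgd)), with d = 0.8350 m from pivot to centre of mass.
I_cm = mL²/12 = 6.13 × 1.67²/12 = 1.425 kg·m²; I = I_cm + md² = 1.425 + 6.13 × 0.8350² = 5.699 kg·m².
T = 2π√(5.699/(6.13 × 9.79 × 0.8350)) = 2.12 s.

2.12 s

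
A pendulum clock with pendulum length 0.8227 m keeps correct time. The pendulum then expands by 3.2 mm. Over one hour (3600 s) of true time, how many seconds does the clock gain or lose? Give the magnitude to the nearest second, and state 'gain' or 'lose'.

lose 7 s

T ∝ √L, so T'/T = √(0.82590/0.8227) = 1.00194.
In 3600 s of true time the clock registers 3600/1.00194 = 3593.0 s, so it loses 7 s.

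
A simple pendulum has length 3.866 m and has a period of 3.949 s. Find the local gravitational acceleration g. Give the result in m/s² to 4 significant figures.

From T = 2π√(L/g), g = 4π²L/T² = 4π² × 3.866/3.9490² = 9.787 m/s².

9.787 m/s²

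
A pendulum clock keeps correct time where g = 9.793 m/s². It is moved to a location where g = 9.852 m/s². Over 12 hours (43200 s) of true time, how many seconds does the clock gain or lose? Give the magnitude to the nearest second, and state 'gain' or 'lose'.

The clock's period scales as T ∝ 1/√g, so T'/T = √(9.793/9.852) = 0.997001.
In 43200 s of true time the clock registers 43200/0.997001 = 43329.9 s, so it gains 130 s.

gain 130 s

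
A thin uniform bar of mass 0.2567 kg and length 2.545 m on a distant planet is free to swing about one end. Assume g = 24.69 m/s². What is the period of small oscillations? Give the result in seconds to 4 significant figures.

1.647 s

For a physical pendulum T = 2π√(I/(mgd)), with d = 1.2725 m from pivot to centre of mass.
I_cm = mL²/12 = 0.2567 × 2.545²/12 = 0.13855 kg·m²; I = I_cm + md² = 0.13855 + 0.2567 × 1.2725² = 0.55422 kg·m².
T = 2π√(0.55422/(0.2567 × 24.69 × 1.2725)) = 1.647 s.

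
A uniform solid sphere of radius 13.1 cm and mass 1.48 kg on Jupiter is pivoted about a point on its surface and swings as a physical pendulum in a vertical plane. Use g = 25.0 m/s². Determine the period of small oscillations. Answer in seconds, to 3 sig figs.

0.538 s

I_cm = (2/5)mr² = 0.01016 kg·m². The pivot is at distance d = 0.131 m from the centre of mass.
By the parallel-axis theorem, I = I_cm + md² = 0.01016 + 0.02540 = 0.03556 kg·m².
T = 2π√(I/(mgd)) = 2π√(0.03556/(1.48 × 25.0 × 0.131)) = 0.538 s.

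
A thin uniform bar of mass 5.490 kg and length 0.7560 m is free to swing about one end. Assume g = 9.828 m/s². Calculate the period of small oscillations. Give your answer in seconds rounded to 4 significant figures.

For a physical pendulum T = 2π√(I/(mgd)), with d = 0.37800 m from pivot to centre of mass.
I_cm = mL²/12 = 5.490 × 0.7560²/12 = 0.26148 kg·m²; I = I_cm + md² = 0.26148 + 5.490 × 0.37800² = 1.0459 kg·m².
T = 2π√(1.0459/(5.490 × 9.828 × 0.37800)) = 1.423 s.

1.423 s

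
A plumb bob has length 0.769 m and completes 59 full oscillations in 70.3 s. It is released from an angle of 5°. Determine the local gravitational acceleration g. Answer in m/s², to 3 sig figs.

21.4 m/s²

T = 70.3/59 = 1.192 s.
From T = 2π√(L/g), g = 4π²L/T² = 4π² × 0.769/1.192² = 21.4 m/s².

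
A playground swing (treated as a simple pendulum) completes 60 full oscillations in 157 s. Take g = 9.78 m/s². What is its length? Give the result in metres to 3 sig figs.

T = 157/60 = 2.617 s.
From T = 2π√(L/g), L = gT²/(4π²) = 9.78 × 2.617²/(4π²) = 1.70 m.

1.70 m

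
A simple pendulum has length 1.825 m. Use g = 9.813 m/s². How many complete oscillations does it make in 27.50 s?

T = 2π√(L/g) = 2π√(1.825/9.813) = 2.7096 s.
Number of complete oscillations = ⌊27.50/2.7096⌋ = ⌊10.149⌋ = 10.

10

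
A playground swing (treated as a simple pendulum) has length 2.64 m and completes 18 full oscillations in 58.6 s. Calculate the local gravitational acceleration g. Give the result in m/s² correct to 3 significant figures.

9.83 m/s²

T = 58.6/18 = 3.256 s.
From T = 2π√(L/g), g = 4π²L/T² = 4π² × 2.64/3.256² = 9.83 m/s².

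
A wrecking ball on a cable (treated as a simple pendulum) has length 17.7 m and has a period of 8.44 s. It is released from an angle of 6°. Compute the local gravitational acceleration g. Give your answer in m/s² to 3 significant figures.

9.81 m/s²

From T = 2π√(L/g), g = 4π²L/T² = 4π² × 17.7/8.440² = 9.81 m/s².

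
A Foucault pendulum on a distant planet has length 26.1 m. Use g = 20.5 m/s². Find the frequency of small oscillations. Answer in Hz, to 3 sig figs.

T = 2π√(L/g) = 2π√(26.1/20.5) = 7.090 s, so f = 1/T = 0.141 Hz.

0.141 Hz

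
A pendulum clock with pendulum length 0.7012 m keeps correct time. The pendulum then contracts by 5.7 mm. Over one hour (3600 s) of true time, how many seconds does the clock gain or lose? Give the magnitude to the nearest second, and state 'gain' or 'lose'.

T ∝ √L, so T'/T = √(0.69550/0.7012) = 0.995927.
In 3600 s of true time the clock registers 3600/0.995927 = 3614.7 s, so it gains 15 s.

gain 15 s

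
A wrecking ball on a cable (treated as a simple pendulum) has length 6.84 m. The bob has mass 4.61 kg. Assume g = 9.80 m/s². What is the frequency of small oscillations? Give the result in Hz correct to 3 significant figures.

0.191 Hz

T = 2π√(L/g) = 2π√(6.84/9.80) = 5.249 s, so f = 1/T = 0.191 Hz.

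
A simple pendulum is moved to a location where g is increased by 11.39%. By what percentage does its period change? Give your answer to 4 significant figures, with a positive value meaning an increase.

-5.251%

T ∝ 1/√g, so T'/T = 1/√(1.1139) = 0.94749.
Percentage change in T = (0.94749 − 1) × 100% = -5.251%.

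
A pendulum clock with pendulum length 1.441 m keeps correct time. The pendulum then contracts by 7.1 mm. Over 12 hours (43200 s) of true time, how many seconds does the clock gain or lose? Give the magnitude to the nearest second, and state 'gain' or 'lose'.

gain 107 s

T ∝ √L, so T'/T = √(1.43390/1.441) = 0.997533.
In 43200 s of true time the clock registers 43200/0.997533 = 43306.8 s, so it gains 107 s.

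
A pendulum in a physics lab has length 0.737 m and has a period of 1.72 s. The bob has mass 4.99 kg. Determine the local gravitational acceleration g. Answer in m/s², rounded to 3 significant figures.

9.83 m/s²

From T = 2π√(L/g), g = 4π²L/T² = 4π² × 0.737/1.720² = 9.83 m/s².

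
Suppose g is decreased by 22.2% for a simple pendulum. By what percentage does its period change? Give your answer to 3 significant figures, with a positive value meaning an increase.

13.4%

T ∝ 1/√g, so T'/T = 1/√(0.7780) = 1.134.
Percentage change in T = (1.134 − 1) × 100% = 13.4%.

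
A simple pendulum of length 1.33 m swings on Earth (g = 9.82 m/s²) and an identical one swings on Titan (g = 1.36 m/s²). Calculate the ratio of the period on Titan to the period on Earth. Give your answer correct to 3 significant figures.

T ∝ 1/√g, so T₂/T₁ = √(g₁/g₂) = √(9.82/1.36) = 2.69.

2.69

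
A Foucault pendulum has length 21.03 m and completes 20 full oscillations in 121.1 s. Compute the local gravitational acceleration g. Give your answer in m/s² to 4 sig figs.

22.64 m/s²

T = 121.1/20 = 6.0550 s.
From T = 2π√(L/g), g = 4π²L/T² = 4π² × 21.03/6.0550² = 22.64 m/s².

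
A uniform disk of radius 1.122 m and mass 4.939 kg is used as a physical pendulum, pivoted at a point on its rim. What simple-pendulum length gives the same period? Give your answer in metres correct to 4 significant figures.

The equivalent simple-pendulum length is L_eq = I/(md), where I is about the pivot and d = 1.1220 m.
I_cm = ½mR² = 3.1088 kg·m², so I = I_cm + md² = 3.1088 + 6.2176 = 9.3264 kg·m².
L_eq = 9.3264/(4.939 × 1.1220) = 1.683 m.

1.683 m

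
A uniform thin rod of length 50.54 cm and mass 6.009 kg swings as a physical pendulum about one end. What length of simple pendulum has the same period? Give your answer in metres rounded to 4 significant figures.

The equivalent simple-pendulum length is L_eq = I/(md), where I is about the pivot and d = 0.25270 m.
I_cm = (1/12)mL² = 0.12791 kg·m², so I = I_cm + md² = 0.12791 + 0.38372 = 0.51162 kg·m².
L_eq = 0.51162/(6.009 × 0.25270) = 0.3369 m.

0.3369 m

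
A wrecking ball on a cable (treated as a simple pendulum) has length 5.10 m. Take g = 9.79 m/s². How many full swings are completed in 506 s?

111

T = 2π√(L/g) = 2π√(5.10/9.79) = 4.535 s.
Number of complete oscillations = ⌊506/4.535⌋ = ⌊111.6⌋ = 111.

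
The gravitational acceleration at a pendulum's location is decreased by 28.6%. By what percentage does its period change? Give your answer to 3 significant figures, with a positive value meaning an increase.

T ∝ 1/√g, so T'/T = 1/√(0.7140) = 1.183.
Percentage change in T = (1.183 − 1) × 100% = 18.3%.

18.3%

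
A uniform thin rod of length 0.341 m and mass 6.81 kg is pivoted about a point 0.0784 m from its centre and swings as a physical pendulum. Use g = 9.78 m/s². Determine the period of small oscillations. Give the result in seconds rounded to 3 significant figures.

For a physical pendulum T = 2π√(I/(mgd)), with d = 0.07840 m from pivot to centre of mass.
I_cm = mL²/12 = 6.81 × 0.341²/12 = 0.06599 kg·m²; I = I_cm + md² = 0.06599 + 6.81 × 0.07840² = 0.1078 kg·m².
T = 2π√(0.1078/(6.81 × 9.78 × 0.07840)) = 0.903 s.

0.903 s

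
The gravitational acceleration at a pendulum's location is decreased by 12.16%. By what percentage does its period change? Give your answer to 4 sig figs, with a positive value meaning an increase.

T ∝ 1/√g, so T'/T = 1/√(0.87840) = 1.0670.
Percentage change in T = (1.0670 − 1) × 100% = 6.697%.

6.697%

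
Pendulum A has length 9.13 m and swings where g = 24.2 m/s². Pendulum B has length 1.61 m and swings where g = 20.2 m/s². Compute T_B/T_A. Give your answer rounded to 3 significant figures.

T = 2π√(L/g), so T_B/T_A = √((L_B/g_B)/(L_A/g_A)) = √((1.61/20.2)/(9.13/24.2)) = 0.460.

0.460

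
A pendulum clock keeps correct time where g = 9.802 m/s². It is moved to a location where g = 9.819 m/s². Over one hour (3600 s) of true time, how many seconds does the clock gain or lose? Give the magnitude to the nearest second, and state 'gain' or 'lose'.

gain 3 s

The clock's period scales as T ∝ 1/√g, so T'/T = √(9.802/9.819) = 0.999134.
In 3600 s of true time the clock registers 3600/0.999134 = 3603.1 s, so it gains 3 s.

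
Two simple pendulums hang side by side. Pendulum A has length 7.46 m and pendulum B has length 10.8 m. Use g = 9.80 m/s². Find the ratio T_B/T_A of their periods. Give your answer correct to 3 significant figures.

1.20

T ∝ √L, so T_B/T_A = √(L_B/L_A) = √(10.8/7.46) = 1.20.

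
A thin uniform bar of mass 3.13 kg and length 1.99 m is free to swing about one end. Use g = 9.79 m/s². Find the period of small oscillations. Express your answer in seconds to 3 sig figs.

For a physical pendulum T = 2π√(I/(mgd)), with d = 0.9950 m from pivot to centre of mass.
I_cm = mL²/12 = 3.13 × 1.99²/12 = 1.033 kg·m²; I = I_cm + md² = 1.033 + 3.13 × 0.9950² = 4.132 kg·m².
T = 2π√(4.132/(3.13 × 9.79 × 0.9950)) = 2.31 s.

2.31 s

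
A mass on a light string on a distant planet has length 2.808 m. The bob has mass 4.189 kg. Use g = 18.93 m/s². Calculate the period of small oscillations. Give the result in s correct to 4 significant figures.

2.420 s

T = 2π√(L/g) = 2π√(2.808/18.93) = 2π × 0.38514 = 2.420 s.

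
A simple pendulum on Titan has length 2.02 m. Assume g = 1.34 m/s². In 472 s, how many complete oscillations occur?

61

T = 2π√(L/g) = 2π√(2.02/1.34) = 7.714 s.
Number of complete oscillations = ⌊472/7.714⌋ = ⌊61.18⌋ = 61.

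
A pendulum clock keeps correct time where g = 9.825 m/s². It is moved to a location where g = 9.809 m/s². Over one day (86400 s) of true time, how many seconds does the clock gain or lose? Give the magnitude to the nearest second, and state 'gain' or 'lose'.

lose 70 s

The clock's period scales as T ∝ 1/√g, so T'/T = √(9.825/9.809) = 1.00082.
In 86400 s of true time the clock registers 86400/1.00082 = 86329.6 s, so it loses 70 s.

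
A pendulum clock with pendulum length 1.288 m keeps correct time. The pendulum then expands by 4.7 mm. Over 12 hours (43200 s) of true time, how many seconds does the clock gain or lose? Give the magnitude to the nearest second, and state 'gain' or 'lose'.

T ∝ √L, so T'/T = √(1.29270/1.288) = 1.00182.
In 43200 s of true time the clock registers 43200/1.00182 = 43121.4 s, so it loses 79 s.

lose 79 s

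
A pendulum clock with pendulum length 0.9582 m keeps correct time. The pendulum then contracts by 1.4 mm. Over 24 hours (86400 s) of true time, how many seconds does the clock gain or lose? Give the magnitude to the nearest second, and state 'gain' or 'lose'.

gain 63 s

T ∝ √L, so T'/T = √(0.95680/0.9582) = 0.999269.
In 86400 s of true time the clock registers 86400/0.999269 = 86463.2 s, so it gains 63 s.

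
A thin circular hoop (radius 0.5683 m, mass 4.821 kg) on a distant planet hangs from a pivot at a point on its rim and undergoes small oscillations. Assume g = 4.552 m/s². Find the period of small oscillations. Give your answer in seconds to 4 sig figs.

I_cm = mr² = 1.5570 kg·m². The pivot is at distance d = 0.5683 m from the centre of mass.
By the parallel-axis theorem, I = I_cm + md² = 1.5570 + 1.5570 = 3.1140 kg·m².
T = 2π√(I/(mgd)) = 2π√(3.1140/(4.821 × 4.552 × 0.5683)) = 3.140 s.

3.140 s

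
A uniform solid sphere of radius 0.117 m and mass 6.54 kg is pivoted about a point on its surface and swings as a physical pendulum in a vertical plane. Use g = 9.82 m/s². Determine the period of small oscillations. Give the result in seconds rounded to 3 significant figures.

I_cm = (2/5)mr² = 0.03581 kg·m². The pivot is at distance d = 0.117 m from the centre of mass.
By the parallel-axis theorem, I = I_cm + md² = 0.03581 + 0.08953 = 0.1253 kg·m².
T = 2π√(I/(mgd)) = 2π√(0.1253/(6.54 × 9.82 × 0.117)) = 0.811 s.

0.811 s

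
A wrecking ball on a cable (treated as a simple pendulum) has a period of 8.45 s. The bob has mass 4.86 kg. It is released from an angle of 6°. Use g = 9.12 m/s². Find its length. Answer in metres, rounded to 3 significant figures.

16.5 m

From T = 2π√(L/g), L = gT²/(4π²) = 9.12 × 8.450²/(4π²) = 16.5 m.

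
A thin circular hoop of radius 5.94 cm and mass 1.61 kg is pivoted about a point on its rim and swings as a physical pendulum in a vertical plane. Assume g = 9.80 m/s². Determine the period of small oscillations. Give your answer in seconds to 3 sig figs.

0.692 s

I_cm = mr² = 0.005681 kg·m². The pivot is at distance d = 0.0594 m from the centre of mass.
By the parallel-axis theorem, I = I_cm + md² = 0.005681 + 0.005681 = 0.01136 kg·m².
T = 2π√(I/(mgd)) = 2π√(0.01136/(1.61 × 9.80 × 0.0594)) = 0.692 s.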